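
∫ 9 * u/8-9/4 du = 9*u^2/16 - 9*u/4 + C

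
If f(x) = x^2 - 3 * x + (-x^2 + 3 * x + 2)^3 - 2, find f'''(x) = -120*x^3 + 540*x^2 - 504*x - 54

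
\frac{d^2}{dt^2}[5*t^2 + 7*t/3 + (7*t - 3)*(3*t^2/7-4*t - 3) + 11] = 18*t - 340/7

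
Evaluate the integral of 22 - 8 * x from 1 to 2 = 10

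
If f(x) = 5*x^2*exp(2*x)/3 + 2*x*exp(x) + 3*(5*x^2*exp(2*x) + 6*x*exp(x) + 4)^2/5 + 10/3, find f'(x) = 60*x^4*exp(4*x) + 60*x^3*exp(4*x) + 108*x^3*exp(3*x) + 108*x^2*exp(3*x) + 1418*x^2*exp(2*x)/15 + 1418*x*exp(2*x)/15 + 154*x*exp(x)/5 + 154*exp(x)/5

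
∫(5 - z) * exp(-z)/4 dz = (z - 4)*exp(-z)/4 + C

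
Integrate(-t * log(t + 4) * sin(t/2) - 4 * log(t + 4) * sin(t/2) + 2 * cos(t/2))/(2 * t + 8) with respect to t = log(t + 4)*cos(t/2) + C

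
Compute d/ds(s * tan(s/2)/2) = s/(4*cos(s/2)^2) + tan(s/2)/2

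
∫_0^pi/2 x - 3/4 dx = -3*pi/8 + pi^2/8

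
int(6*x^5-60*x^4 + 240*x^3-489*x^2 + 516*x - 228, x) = x^6 - 12*x^5 + 60*x^4 - 163*x^3 + 258*x^2 - 228*x + C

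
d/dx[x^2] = 2*x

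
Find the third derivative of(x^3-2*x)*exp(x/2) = x^3*exp(x/2)/8 + 9*x^2*exp(x/2)/4 + 35*x*exp(x/2)/4 + 9*exp(x/2)/2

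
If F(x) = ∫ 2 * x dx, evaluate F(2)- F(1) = 3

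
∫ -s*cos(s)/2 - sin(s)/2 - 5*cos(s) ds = (-s/2 - 5)*sin(s) + C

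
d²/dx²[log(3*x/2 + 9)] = -1/(x^2 + 12*x + 36)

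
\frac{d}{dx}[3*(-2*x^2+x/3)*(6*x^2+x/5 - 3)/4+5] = -36*x^3 + 18*x^2/5 + 91*x/10 - 3/4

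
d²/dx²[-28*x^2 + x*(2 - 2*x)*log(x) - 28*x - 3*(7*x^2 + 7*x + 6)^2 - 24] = (-1764*x^3 - 1764*x^2 - 4*x*log(x) - 860*x + 2)/x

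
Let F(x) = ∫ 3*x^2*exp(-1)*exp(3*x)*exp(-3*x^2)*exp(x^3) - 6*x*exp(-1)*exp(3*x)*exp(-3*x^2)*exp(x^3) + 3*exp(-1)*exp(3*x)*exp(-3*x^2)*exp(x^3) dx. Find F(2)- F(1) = -1 + E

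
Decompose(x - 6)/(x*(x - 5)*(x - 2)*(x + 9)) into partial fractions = 5/(462*(x + 9)) + 2/(33*(x - 2)) - 1/(210*(x - 5)) - 1/(15*x)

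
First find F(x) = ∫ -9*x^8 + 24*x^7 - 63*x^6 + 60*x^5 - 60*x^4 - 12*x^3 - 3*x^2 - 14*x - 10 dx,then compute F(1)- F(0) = -30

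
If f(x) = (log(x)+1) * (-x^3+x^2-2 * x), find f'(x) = -3*x^2*log(x) - 4*x^2 + 2*x*log(x) + 3*x - 2*log(x) - 4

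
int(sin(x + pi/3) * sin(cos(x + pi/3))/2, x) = cos(cos(x + pi/3))/2 + C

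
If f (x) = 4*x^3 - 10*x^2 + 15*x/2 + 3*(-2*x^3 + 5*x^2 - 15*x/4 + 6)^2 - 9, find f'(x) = 72*x^5 - 300*x^4 + 480*x^3 - 1083*x^2/2 + 3395*x/8 - 255/2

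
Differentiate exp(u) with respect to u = exp(u)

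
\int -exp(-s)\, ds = exp(-s) + C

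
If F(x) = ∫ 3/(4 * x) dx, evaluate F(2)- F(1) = -3*log(3)/4 + 3*log(6)/4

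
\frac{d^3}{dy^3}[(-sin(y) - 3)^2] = -2*(4*sin(y) + 3)*cos(y)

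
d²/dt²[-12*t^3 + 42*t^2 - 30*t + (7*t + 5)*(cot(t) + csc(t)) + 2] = -72*t - 7*t/sin(t) + 14*t*cos(t)/sin(t)^3 + 14*t/sin(t)^3 + 84 - 5/sin(t) - 14*cos(t)/sin(t)^2 - 14/sin(t)^2 + 10*cos(t)/sin(t)^3 + 10/sin(t)^3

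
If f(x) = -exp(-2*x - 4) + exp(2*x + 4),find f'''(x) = (8*exp(4*x + 8) + 8)*exp(-2*x - 4)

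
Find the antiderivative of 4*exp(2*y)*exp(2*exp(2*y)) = exp(2*exp(2*y)) + C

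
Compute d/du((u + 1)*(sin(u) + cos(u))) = -u*sin(u) + u*cos(u) + 2*cos(u)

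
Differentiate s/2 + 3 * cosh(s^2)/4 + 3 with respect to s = 3*s*sinh(s^2)/2 + 1/2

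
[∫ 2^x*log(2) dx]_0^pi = -1 + 2^pi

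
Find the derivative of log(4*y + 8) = 1/(y + 2)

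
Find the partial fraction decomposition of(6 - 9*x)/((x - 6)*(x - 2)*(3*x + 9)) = 11/(45*(x + 3)) + 1/(5*(x - 2)) - 4/(9*(x - 6))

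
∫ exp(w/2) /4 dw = exp(w/2)/2 + C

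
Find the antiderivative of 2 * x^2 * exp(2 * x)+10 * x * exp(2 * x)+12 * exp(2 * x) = (x + 2)^2*exp(2*x) + C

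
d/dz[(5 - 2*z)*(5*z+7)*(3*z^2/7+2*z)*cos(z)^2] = 30*z^4*sin(2*z)/7 + 107*z^3*sin(2*z)/7 - 120*z^3*cos(z)^2/7 - 37*z^2*sin(2*z) - 321*z^2*cos(z)^2/7 - 70*z*sin(2*z) + 74*z*cos(z)^2 + 70*cos(z)^2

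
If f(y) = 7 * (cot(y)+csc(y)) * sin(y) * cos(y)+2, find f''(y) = -7*cos(y) - 14*cos(2*y)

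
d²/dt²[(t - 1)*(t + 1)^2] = 6*t + 2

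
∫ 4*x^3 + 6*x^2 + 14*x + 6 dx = x^4 + 2*x^3 + 7*x^2 + 6*x + C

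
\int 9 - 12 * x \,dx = -6*x^2 + 9*x + C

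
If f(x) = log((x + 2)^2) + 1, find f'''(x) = 4/(x^3 + 6*x^2 + 12*x + 8)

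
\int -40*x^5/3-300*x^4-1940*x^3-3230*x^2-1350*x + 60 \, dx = -20*x^6/9 - 60*x^5 - 485*x^4 - 3230*x^3/3 - 675*x^2 + 60*x + C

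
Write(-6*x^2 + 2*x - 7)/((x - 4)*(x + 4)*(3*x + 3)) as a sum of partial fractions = -37/(24*(x + 4)) + 1/(3*(x + 1)) - 19/(24*(x - 4))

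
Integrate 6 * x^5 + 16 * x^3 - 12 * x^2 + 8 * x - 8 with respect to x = x^6 + 4*x^4 - 4*x^3 + 4*x^2 - 8*x + C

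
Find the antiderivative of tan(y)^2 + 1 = tan(y) + C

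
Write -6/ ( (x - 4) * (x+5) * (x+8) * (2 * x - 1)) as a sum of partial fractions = 48/(1309*(2*x - 1)) + 1/(102*(x + 8)) - 2/(99*(x + 5)) - 1/(126*(x - 4))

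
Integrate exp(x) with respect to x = exp(x) + C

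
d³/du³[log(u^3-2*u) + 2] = (6*u^6 + 12*u^4 + 24*u^2 - 16)/(u^9 - 6*u^7 + 12*u^5 - 8*u^3)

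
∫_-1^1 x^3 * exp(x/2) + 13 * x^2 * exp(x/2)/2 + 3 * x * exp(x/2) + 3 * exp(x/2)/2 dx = 4*exp(-1/2) + 4*exp(1/2)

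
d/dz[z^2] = 2*z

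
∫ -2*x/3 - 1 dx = -x^2/3 - x + C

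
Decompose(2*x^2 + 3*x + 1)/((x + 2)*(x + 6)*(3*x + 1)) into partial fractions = 2/(85*(3*x + 1)) + 55/(68*(x + 6)) - 3/(20*(x + 2))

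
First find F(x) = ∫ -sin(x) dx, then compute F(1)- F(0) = -1 + cos(1)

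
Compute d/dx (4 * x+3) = 4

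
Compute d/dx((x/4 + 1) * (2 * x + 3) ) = x + 11/4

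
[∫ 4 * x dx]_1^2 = 6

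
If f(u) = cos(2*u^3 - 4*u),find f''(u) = -36*u^4*cos(2*u^3 - 4*u) + 48*u^2*cos(2*u^3 - 4*u) - 12*u*sin(2*u^3 - 4*u) - 16*cos(2*u^3 - 4*u)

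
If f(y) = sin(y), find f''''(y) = sin(y)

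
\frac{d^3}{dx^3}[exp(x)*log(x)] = (x^3*exp(x)*log(x) + 3*x^2*exp(x) - 3*x*exp(x) + 2*exp(x))/x^3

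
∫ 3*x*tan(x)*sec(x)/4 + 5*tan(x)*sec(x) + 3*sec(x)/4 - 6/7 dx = (-24*x*cos(x) + 21*x + 140)/(28*cos(x)) + C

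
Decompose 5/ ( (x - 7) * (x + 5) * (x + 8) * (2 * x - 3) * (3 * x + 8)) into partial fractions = 81/(16240*(3*x + 8)) - 16/(13585*(2*x - 3)) + 1/(2736*(x + 8)) - 5/(3276*(x + 5)) + 1/(11484*(x - 7))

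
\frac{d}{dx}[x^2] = 2*x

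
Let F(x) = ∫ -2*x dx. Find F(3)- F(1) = -8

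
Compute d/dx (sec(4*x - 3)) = 4*tan(4*x - 3)*sec(4*x - 3)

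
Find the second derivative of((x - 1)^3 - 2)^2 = 30*x^4 - 120*x^3 + 180*x^2 - 144*x + 54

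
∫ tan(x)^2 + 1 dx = tan(x) + C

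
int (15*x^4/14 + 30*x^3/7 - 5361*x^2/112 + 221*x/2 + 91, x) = 3*x^5/14 + 15*x^4/14 - 1787*x^3/112 + 221*x^2/4 + 91*x + C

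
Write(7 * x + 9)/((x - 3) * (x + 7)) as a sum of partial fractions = 4/(x + 7) + 3/(x - 3)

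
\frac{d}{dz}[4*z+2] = 4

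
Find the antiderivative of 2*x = x^2 + C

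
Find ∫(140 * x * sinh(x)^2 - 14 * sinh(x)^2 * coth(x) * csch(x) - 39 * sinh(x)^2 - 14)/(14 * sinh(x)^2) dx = 5*x^2 - 39*x/14 + coth(x) + csch(x) + C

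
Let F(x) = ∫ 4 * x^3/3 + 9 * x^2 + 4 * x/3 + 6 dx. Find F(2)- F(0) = 44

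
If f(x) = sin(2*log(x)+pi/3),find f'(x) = 2*cos(2*log(x) + pi/3)/x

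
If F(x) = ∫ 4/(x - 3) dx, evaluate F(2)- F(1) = -4*log(2)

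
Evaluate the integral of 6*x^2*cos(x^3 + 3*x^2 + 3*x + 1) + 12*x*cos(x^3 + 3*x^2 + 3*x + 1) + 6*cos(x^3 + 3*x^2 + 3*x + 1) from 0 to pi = -2*sin(1) + 2*sin((1 + pi)^3)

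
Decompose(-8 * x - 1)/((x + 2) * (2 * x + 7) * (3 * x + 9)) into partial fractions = 12/(2*x + 7) - 23/(3*(x + 3)) + 5/(3*(x + 2))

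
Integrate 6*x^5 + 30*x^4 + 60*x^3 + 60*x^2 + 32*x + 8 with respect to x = x^6 + 6*x^5 + 15*x^4 + 20*x^3 + 16*x^2 + 8*x + C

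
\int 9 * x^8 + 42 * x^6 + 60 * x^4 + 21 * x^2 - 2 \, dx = x^9 + 6*x^7 + 12*x^5 + 7*x^3 - 2*x + C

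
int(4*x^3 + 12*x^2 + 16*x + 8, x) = x^4 + 4*x^3 + 8*x^2 + 8*x + C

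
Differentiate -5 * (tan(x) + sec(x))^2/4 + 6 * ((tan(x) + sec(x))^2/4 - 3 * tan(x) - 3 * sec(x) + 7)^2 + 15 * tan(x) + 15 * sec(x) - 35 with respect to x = (sin(x) + 1)^2*(-38*sin(x)^2/cos(x)^2 + 210*sin(x)/cos(x) + 3*sin(x)/cos(x)^2 + 108 - 264/cos(x) + 41/cos(x)^2)/cos(x)^3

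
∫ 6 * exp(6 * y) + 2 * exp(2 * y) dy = exp(6*y) + exp(2*y) + C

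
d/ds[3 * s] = 3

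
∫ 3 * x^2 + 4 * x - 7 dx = x^3 + 2*x^2 - 7*x + C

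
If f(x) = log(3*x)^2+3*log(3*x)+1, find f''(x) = (-2*log(x) - 2*log(3) - 1)/x^2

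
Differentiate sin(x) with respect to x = cos(x)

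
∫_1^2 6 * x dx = 9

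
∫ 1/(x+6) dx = log(x/3 + 2) + C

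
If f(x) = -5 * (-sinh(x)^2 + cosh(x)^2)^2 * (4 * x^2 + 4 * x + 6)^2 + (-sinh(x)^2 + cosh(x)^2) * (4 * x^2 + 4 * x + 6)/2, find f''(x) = -960*x^2 - 960*x - 636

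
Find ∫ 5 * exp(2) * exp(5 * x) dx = exp(5*x + 2) + C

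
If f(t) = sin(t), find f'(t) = cos(t)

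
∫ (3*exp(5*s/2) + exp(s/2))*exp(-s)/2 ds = (exp(2*s) - 1)*exp(-s/2) + C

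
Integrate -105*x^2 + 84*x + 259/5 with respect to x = -35*x^3 + 42*x^2 + 259*x/5 + C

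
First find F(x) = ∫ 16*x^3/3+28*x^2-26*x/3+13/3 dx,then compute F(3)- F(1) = 970/3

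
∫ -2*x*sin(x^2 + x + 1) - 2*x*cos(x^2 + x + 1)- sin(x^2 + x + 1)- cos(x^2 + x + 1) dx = -sin(x^2 + x + 1) + cos(x^2 + x + 1) + C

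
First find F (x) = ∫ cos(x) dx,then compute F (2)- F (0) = sin(2)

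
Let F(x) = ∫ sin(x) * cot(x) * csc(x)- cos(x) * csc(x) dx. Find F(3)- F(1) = 0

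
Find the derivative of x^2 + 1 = 2*x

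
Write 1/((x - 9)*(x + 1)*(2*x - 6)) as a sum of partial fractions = 1/(80*(x + 1)) - 1/(48*(x - 3)) + 1/(120*(x - 9))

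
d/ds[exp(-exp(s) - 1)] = -exp(s - exp(s) - 1)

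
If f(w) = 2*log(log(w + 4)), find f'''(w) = (4*log(w + 4)^2 + 6*log(w + 4) + 4)/(w^3*log(w + 4)^3 + 12*w^2*log(w + 4)^3 + 48*w*log(w + 4)^3 + 64*log(w + 4)^3)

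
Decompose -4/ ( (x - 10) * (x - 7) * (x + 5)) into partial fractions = -1/(45*(x + 5)) + 1/(9*(x - 7)) - 4/(45*(x - 10))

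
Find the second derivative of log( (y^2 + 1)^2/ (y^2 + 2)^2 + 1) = (-24*y^8 - 80*y^6 - 52*y^4 + 52*y^2 + 40)/(4*y^12 + 40*y^10 + 168*y^8 + 380*y^6 + 489*y^4 + 340*y^2 + 100)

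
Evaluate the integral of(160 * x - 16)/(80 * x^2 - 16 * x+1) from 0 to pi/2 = -log(5) + log(1 + (-2 + 10*pi)^2)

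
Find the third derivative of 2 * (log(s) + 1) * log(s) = (8*log(s) - 8)/s^3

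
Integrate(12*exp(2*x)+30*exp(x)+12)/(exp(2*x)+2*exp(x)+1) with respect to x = 6*(2*(x + 2)*(exp(x) + 1) + exp(x))/(exp(x) + 1) + C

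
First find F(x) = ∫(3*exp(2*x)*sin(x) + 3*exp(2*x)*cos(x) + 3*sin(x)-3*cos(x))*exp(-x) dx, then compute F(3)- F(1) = -3*(E - exp(-1))*sin(1) + 3*(-exp(-3) + exp(3))*sin(3)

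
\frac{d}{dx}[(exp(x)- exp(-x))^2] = (2*exp(4*x) - 2)*exp(-2*x)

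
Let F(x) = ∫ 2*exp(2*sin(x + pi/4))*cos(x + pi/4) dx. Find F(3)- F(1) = -exp(2*sin(pi/4 + 1)) + exp(2*sin(pi/4 + 3))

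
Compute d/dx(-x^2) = -2*x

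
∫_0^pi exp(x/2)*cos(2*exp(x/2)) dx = -sin(2) + sin(2*exp(pi/2))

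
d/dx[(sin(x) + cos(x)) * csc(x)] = -1/sin(x)^2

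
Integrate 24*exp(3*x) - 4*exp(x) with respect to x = (8*exp(2*x) - 4)*exp(x) + C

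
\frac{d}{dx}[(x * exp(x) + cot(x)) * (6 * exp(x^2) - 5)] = 12*x^2*exp(x)*exp(x^2) + 6*x*exp(x)*exp(x^2) - 5*x*exp(x) + 12*x*exp(x^2)/tan(x) + 6*exp(x)*exp(x^2) - 5*exp(x) - 6*exp(x^2)/sin(x)^2 + 5/sin(x)^2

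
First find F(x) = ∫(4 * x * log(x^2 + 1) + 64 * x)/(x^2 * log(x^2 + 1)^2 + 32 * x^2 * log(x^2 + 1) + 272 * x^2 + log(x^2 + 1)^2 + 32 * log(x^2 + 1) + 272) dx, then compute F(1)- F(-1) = 0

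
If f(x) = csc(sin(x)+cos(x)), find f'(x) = -sqrt(2)*cos(sqrt(2)*sin(x + pi/4))*cos(x + pi/4)/sin(sqrt(2)*sin(x + pi/4))^2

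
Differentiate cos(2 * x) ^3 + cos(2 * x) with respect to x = -6*sin(2*x)*cos(2*x)^2 - 2*sin(2*x)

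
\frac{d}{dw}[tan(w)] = cos(w)^(-2)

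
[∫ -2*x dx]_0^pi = -pi^2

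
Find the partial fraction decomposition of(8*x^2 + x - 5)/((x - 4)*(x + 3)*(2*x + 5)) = -170/(13*(2*x + 5)) + 64/(7*(x + 3)) + 127/(91*(x - 4))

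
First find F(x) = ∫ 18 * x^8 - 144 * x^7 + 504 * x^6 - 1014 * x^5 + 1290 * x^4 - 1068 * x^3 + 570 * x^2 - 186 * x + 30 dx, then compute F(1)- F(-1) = 1104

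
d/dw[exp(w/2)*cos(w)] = (-sin(w) + cos(w)/2)*exp(w/2)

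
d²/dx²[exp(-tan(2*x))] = 4*(tan(2*x) - 1)^2*exp(-tan(2*x))/cos(2*x)^2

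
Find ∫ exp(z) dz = exp(z) + C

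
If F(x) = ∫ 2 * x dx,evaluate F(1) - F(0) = 1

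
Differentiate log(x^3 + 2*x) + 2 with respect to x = (3*x^2 + 2)/(x^3 + 2*x)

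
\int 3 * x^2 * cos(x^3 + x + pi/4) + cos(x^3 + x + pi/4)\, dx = sin(x^3 + x + pi/4) + C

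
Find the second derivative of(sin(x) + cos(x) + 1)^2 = -4*sin(2*x) - 2*sqrt(2)*sin(x + pi/4)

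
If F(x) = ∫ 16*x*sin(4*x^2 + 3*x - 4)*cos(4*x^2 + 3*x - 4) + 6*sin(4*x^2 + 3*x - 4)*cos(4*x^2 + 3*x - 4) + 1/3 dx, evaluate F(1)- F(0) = -cos(6)/2 + cos(8)/2 + 1/3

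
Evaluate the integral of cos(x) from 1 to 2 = -sin(1) + sin(2)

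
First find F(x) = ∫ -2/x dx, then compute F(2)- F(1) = -2*log(2)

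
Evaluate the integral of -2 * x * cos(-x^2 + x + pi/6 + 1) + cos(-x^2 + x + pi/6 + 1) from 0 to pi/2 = -sin(pi/6 + 1) + cos(-pi^2/4 + pi/6 + 1)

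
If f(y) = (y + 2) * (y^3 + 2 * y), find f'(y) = 4*y^3 + 6*y^2 + 4*y + 4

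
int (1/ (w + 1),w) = log(w + 1) + C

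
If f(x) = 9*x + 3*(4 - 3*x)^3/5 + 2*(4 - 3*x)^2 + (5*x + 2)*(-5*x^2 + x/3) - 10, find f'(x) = -618*x^2/5 + 2234*x/15 - 1871/15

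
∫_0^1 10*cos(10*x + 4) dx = -sin(4) + sin(14)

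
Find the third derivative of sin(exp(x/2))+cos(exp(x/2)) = sqrt(2)*(-exp(3*x/2)*cos(exp(x/2) + pi/4) + exp(x/2)*cos(exp(x/2) + pi/4) - 3*exp(x)*sin(exp(x/2) + pi/4))/8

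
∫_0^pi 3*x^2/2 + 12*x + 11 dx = -10 + (pi/2 + 5)*(2 + 2*pi + pi^2)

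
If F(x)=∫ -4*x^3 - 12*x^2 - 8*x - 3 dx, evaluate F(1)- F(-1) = -14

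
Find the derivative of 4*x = 4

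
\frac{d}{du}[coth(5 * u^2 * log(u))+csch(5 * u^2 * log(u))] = -5*u*(2*log(u)*cosh(5*u^2*log(u)) + 2*log(u) + cosh(5*u^2*log(u)) + 1)/sinh(5*u^2*log(u))^2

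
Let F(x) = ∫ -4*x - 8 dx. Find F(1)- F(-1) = -16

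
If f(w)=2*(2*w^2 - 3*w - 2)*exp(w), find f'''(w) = 4*w^2*exp(w) + 18*w*exp(w) + 2*exp(w)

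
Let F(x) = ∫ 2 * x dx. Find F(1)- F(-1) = 0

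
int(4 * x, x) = 2*x^2 + C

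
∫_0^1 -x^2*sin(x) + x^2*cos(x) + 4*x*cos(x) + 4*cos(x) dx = -2 + 5*cos(1) + 5*sin(1)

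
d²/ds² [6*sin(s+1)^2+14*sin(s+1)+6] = -14*sin(s + 1) + 12*cos(2*s + 2)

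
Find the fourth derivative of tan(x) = 24*tan(x)^5 + 40*tan(x)^3 + 16*tan(x)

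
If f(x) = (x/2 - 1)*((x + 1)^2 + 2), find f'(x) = 3*x^2/2 - 1/2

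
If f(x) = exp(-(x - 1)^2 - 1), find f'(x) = (2 - 2*x)*exp(-x^2 + 2*x - 2)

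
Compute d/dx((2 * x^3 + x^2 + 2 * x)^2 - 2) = 24*x^5 + 20*x^4 + 36*x^3 + 12*x^2 + 8*x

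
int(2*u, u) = u^2 + C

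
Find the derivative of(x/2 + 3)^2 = x/2 + 3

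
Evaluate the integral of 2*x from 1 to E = -1 + exp(2)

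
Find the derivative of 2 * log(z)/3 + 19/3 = 2/(3*z)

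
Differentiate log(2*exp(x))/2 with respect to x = 1/2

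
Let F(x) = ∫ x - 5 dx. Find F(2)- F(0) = -8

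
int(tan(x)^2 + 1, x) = tan(x) + C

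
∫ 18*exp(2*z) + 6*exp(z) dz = (3*exp(z) + 1)^2 + C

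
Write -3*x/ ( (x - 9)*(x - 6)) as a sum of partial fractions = 6/(x - 6) - 9/(x - 9)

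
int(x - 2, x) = x^2/2 - 2*x + C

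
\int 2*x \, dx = x^2 + C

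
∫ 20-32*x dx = -16*x^2 + 20*x + C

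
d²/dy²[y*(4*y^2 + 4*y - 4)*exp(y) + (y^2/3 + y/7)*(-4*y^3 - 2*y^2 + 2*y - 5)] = 4*y^3*exp(y) - 80*y^3/3 + 28*y^2*exp(y) - 104*y^2/7 + 36*y*exp(y) + 16*y/7 - 58/21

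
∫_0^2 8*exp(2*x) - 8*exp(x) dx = (-2 + 2*exp(2))^2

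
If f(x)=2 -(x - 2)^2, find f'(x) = 4 - 2*x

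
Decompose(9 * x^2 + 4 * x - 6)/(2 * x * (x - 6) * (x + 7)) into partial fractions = 407/(182*(x + 7)) + 57/(26*(x - 6)) + 1/(14*x)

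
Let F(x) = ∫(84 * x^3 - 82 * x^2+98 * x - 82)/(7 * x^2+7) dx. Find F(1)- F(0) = -40/7 + log(2)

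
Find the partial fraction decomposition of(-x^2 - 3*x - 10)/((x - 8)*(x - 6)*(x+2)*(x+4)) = 7/(120*(x + 4)) - 1/(20*(x + 2)) + 2/(5*(x - 6)) - 49/(120*(x - 8))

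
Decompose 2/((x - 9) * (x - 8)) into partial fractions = -2/(x - 8) + 2/(x - 9)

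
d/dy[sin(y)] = cos(y)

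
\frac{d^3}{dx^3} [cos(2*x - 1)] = 8*sin(2*x - 1)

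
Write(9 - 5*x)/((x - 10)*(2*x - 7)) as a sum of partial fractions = 17/(13*(2*x - 7)) - 41/(13*(x - 10))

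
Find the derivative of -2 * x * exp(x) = -2*x*exp(x) - 2*exp(x)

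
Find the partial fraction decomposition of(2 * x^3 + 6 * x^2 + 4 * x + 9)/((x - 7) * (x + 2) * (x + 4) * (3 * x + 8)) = 83/(232*(3*x + 8)) + 39/(88*(x + 4)) - 1/(4*(x + 2)) + 113/(319*(x - 7))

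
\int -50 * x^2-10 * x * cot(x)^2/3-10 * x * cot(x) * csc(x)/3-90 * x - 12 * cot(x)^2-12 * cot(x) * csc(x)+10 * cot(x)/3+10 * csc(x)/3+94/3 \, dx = (10*x/3 + 12)*(-5*x^2 + 5*x + cot(x) + csc(x) - 5) + C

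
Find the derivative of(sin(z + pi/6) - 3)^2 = sin(2*z + pi/3) - 6*cos(z + pi/6)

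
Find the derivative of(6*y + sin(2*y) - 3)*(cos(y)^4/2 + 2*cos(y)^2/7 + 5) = -33*y*sin(2*y)/7 - 3*y*sin(4*y)/2 - 3*(1 - cos(2*y))^3/4 + 32*(1 - cos(2*y))^2/7 + 33*sin(2*y)/14 + 3*sin(4*y)/4 + 135*cos(2*y)/7 + 27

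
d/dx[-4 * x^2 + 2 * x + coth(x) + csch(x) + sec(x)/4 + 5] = -8*x + tan(x)*sec(x)/4 + 2 - cosh(x)/sinh(x)^2 - 1/sinh(x)^2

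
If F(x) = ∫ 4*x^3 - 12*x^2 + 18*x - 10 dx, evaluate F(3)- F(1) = 28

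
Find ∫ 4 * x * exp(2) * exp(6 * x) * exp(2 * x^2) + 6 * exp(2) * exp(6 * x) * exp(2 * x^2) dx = exp(2*x^2 + 6*x + 2) + C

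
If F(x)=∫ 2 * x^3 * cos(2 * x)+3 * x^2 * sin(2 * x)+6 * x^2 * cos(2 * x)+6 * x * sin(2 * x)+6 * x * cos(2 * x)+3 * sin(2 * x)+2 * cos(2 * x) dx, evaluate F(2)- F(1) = 27*sin(4) - 8*sin(2)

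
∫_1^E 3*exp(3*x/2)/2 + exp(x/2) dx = -exp(3/2) - 2*exp(1/2) + 2*exp(E/2) + exp(3*E/2)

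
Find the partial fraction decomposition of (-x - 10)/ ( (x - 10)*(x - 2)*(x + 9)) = -1/(209*(x + 9)) + 3/(22*(x - 2)) - 5/(38*(x - 10))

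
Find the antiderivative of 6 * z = 3*z^2 + C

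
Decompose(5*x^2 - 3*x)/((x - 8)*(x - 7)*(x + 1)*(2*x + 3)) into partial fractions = -126/(323*(2*x + 3)) + 1/(9*(x + 1)) - 28/(17*(x - 7)) + 296/(171*(x - 8))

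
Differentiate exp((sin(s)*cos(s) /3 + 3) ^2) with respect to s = (sin(4*s)/18 + 2*cos(2*s))*exp(9)*exp(1/18 - cos(2*s)/18)*exp(-(1 - cos(2*s))^2/36)*exp(sin(2*s))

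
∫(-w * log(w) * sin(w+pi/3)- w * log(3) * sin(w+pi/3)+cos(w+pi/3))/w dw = log(3*w)*cos(w + pi/3) + C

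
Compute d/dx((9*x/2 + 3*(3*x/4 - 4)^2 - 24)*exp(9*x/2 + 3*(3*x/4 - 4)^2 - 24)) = 729*x^3*exp(27*x^2/16 - 27*x/2 + 24)/128 - 2187*x^2*exp(27*x^2/16 - 27*x/2 + 24)/32 + 2133*x*exp(27*x^2/16 - 27*x/2 + 24)/8 - 675*exp(27*x^2/16 - 27*x/2 + 24)/2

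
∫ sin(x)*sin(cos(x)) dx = cos(cos(x)) + C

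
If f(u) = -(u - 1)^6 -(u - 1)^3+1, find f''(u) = -30*u^4 + 120*u^3 - 180*u^2 + 114*u - 24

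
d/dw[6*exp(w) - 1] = 6*exp(w)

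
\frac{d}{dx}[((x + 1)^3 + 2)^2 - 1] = 6*x^5 + 30*x^4 + 60*x^3 + 72*x^2 + 54*x + 18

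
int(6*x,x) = 3*x^2 + C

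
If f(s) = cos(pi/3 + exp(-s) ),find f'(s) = exp(-s)*sin(pi/3 + exp(-s))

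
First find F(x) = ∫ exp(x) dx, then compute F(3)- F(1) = -E + exp(3)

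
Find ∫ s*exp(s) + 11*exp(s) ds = (s + 10)*exp(s) + C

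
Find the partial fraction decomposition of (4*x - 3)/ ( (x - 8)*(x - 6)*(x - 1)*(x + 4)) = 19/(600*(x + 4)) + 1/(175*(x - 1)) - 21/(100*(x - 6)) + 29/(168*(x - 8))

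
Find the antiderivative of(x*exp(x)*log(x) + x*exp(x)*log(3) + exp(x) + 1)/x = (exp(x) + 1)*log(3*x) + C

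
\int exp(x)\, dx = exp(x) + C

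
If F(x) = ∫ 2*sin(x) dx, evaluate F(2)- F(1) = -2*cos(2) + 2*cos(1)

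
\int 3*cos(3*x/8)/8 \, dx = sin(3*x/8) + C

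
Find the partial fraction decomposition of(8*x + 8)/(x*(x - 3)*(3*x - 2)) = -60/(7*(3*x - 2)) + 32/(21*(x - 3)) + 4/(3*x)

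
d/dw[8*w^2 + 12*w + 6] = 16*w + 12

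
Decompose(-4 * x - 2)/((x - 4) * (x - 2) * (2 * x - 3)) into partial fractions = -32/(5*(2*x - 3)) + 5/(x - 2) - 9/(5*(x - 4))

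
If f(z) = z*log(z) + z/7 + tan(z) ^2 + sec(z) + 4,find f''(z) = (6*z*tan(z)^4 + 2*z*tan(z)^2*sec(z) + 8*z*tan(z)^2 + z*sec(z) + 2*z + 1)/z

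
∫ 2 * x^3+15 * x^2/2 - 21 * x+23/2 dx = x^4/2 + 5*x^3/2 - 21*x^2/2 + 23*x/2 + C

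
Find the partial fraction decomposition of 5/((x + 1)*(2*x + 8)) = -5/(6*(x + 4)) + 5/(6*(x + 1))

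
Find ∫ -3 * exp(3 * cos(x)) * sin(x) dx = exp(3*cos(x)) + C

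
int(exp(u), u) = exp(u) + C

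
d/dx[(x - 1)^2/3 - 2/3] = 2*x/3 - 2/3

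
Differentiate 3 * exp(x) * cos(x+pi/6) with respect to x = 3*sqrt(2)*exp(x)*cos(x + 5*pi/12)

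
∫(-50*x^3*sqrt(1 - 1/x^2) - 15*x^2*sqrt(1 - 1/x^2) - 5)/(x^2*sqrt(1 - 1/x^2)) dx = -25*x^2 - 15*x - 5*asec(x) + C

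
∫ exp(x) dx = exp(x) + C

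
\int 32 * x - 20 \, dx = 16*x^2 - 20*x + C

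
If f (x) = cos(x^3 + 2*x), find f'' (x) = -9*x^4*cos(x^3 + 2*x) - 12*x^2*cos(x^3 + 2*x) - 6*x*sin(x^3 + 2*x) - 4*cos(x^3 + 2*x)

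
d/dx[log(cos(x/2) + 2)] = -sin(x/2)/(2*cos(x/2) + 4)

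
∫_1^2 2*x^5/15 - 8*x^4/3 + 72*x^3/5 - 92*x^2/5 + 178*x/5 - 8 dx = 124/3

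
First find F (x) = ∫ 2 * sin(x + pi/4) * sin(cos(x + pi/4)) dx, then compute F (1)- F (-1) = -2*cos(sin(pi/4 + 1)) + 2*cos(cos(pi/4 + 1))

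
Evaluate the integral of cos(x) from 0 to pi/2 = 1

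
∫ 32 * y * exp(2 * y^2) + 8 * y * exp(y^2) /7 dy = (8*exp(y^2) + 4/7)*exp(y^2) + C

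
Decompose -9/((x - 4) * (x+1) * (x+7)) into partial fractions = -3/(22*(x + 7)) + 3/(10*(x + 1)) - 9/(55*(x - 4))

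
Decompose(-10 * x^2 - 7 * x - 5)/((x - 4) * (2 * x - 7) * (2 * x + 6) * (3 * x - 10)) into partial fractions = -3765/(76*(3*x - 10)) + 608/(13*(2*x - 7)) + 37/(1729*(x + 3)) - 193/(28*(x - 4))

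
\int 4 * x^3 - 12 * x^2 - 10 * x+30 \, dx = x^4 - 4*x^3 - 5*x^2 + 30*x + C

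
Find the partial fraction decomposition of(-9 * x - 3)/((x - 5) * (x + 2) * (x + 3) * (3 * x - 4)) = 81/(286*(3*x - 4)) - 3/(13*(x + 3)) + 3/(14*(x + 2)) - 6/(77*(x - 5))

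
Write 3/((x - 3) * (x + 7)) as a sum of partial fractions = -3/(10*(x + 7)) + 3/(10*(x - 3))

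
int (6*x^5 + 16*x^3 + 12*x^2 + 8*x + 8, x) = x^6 + 4*x^4 + 4*x^3 + 4*x^2 + 8*x + C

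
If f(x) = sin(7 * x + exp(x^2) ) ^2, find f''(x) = 8*x^2*exp(2*x^2)*cos(14*x + 2*exp(x^2)) + 4*x^2*exp(x^2)*sin(14*x + 2*exp(x^2)) + 56*x*exp(x^2)*cos(14*x + 2*exp(x^2)) + 2*exp(x^2)*sin(14*x + 2*exp(x^2)) + 98*cos(14*x + 2*exp(x^2))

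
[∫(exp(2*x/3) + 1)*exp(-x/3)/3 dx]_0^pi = -exp(-pi/3) + exp(pi/3)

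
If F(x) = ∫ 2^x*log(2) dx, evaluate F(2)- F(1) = 2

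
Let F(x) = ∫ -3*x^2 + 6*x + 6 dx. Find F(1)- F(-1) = 10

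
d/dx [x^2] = 2*x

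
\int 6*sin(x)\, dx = -6*cos(x) + C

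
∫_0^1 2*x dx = 1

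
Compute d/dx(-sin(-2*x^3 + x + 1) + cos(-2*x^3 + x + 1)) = 6*x^2*sin(-2*x^3 + x + 1) + 6*x^2*cos(-2*x^3 + x + 1) - sin(-2*x^3 + x + 1) - cos(-2*x^3 + x + 1)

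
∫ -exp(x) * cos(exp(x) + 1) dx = -sin(exp(x) + 1) + C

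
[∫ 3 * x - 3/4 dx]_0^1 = 3/4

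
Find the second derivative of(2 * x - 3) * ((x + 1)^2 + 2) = 12*x + 2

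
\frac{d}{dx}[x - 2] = 1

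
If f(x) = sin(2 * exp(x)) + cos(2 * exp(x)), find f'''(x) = 2*sqrt(2)*(-4*exp(2*x)*cos(2*exp(x) + pi/4) - 6*exp(x)*sin(2*exp(x) + pi/4) + cos(2*exp(x) + pi/4))*exp(x)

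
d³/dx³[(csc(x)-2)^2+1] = 4*(-1 + 2/sin(x) + 6/sin(x)^2 - 6/sin(x)^3)*cos(x)/sin(x)^2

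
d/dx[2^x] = 2^x*log(2)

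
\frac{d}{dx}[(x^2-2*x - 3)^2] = 4*x^3 - 12*x^2 - 4*x + 12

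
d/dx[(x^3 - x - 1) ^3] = 9*x^8 - 21*x^6 - 18*x^5 + 15*x^4 + 24*x^3 + 6*x^2 - 6*x - 3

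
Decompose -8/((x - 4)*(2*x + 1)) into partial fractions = 16/(9*(2*x + 1)) - 8/(9*(x - 4))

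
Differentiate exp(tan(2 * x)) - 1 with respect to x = 2*exp(tan(2*x))/cos(2*x)^2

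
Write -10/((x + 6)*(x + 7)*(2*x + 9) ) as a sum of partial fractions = -8/(3*(2*x + 9)) - 2/(x + 7) + 10/(3*(x + 6))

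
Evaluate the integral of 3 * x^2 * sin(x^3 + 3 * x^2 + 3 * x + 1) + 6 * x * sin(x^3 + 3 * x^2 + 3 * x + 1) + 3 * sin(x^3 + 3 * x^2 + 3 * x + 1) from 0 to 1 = -cos(8) + cos(1)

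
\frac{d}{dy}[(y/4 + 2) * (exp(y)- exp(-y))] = (y*exp(2*y) + y + 9*exp(2*y) + 7)*exp(-y)/4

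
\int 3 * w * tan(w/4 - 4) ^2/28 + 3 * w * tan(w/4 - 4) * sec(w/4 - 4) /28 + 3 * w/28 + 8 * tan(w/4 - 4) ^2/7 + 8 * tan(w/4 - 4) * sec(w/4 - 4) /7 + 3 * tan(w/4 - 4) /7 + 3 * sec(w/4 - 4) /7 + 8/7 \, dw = (3*w + 32)*(tan(w/4 - 4) + sec(w/4 - 4))/7 + C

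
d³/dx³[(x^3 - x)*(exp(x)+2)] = x^3*exp(x) + 9*x^2*exp(x) + 17*x*exp(x) + 3*exp(x) + 12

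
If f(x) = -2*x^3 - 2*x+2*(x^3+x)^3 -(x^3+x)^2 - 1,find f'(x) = 18*x^8 + 42*x^6 - 6*x^5 + 30*x^4 - 8*x^3 - 2*x - 2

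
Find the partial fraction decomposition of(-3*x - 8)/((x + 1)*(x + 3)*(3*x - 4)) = -108/(91*(3*x - 4)) + 1/(26*(x + 3)) + 5/(14*(x + 1))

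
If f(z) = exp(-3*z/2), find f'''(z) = -27*exp(-3*z/2)/8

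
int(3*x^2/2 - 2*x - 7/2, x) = x^3/2 - x^2 - 7*x/2 + C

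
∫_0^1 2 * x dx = 1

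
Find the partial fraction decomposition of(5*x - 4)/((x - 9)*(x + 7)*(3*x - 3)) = -13/(128*(x + 7)) - 1/(192*(x - 1)) + 41/(384*(x - 9))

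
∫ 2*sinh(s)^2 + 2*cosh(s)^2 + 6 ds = 6*s + sinh(2*s) + C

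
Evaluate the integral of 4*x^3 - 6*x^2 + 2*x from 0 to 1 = 0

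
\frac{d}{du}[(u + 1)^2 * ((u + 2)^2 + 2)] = 4*u^3 + 18*u^2 + 30*u + 16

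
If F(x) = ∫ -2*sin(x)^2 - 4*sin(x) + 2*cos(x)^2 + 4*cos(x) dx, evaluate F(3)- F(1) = -(cos(1) + sin(1) + 2)^2 + (cos(3) + sin(3) + 2)^2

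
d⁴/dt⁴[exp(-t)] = exp(-t)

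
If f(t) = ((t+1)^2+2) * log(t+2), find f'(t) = (2*t^2*log(t + 2) + t^2 + 6*t*log(t + 2) + 2*t + 4*log(t + 2) + 3)/(t + 2)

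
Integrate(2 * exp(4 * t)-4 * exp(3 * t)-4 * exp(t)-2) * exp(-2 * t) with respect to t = (-exp(2*t) + 2*exp(t) + 1)^2*exp(-2*t) + C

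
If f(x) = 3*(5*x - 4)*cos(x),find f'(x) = -15*x*sin(x) + 12*sin(x) + 15*cos(x)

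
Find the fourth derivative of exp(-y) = exp(-y)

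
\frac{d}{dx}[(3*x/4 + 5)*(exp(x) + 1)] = 3*x*exp(x)/4 + 23*exp(x)/4 + 3/4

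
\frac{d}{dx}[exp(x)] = exp(x)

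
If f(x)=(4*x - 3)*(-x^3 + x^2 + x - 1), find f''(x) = -48*x^2 + 42*x + 2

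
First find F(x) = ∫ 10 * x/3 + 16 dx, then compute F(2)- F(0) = 116/3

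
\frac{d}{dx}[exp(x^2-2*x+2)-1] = 2*x*exp(x^2 - 2*x + 2) - 2*exp(x^2 - 2*x + 2)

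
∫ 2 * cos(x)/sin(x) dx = 2*log(2*sin(x)) + C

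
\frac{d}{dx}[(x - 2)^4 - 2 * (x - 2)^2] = 4*x^3 - 24*x^2 + 44*x - 24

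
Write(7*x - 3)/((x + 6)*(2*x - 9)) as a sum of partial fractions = 19/(7*(2*x - 9)) + 15/(7*(x + 6))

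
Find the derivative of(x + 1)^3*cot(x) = (x + 1)^2*(-x/sin(x)^2 + 3/tan(x) - 1/sin(x)^2)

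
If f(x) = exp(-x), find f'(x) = -exp(-x)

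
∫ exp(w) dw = exp(w) + C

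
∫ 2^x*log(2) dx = 2^x + C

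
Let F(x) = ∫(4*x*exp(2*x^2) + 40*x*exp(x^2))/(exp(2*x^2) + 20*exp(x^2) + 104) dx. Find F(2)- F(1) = -log(1 + (E/2 + 5)^2) + log(1 + (5 + exp(4)/2)^2)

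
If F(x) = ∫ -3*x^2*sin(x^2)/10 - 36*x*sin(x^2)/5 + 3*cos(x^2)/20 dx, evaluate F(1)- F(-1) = 3*cos(1)/10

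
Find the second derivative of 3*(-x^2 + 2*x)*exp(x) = -3*x^2*exp(x) - 6*x*exp(x) + 6*exp(x)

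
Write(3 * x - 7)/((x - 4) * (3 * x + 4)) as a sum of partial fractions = 33/(16*(3*x + 4)) + 5/(16*(x - 4))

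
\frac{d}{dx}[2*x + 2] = 2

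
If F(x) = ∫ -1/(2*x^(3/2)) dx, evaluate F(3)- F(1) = -1 + sqrt(3)/3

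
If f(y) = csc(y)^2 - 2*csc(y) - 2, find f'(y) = 2*(1 - 1/sin(y))*cos(y)/sin(y)^2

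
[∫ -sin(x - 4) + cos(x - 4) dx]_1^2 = -sin(2) + cos(2) + sin(3) - cos(3)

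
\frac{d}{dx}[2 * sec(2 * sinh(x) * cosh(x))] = 8*sin(2*sinh(x)*cosh(x))*cosh(2*x)/(cos(4*sinh(x)*cosh(x)) + 1)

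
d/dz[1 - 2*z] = -2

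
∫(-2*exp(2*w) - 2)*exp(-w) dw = -4*sinh(w) + C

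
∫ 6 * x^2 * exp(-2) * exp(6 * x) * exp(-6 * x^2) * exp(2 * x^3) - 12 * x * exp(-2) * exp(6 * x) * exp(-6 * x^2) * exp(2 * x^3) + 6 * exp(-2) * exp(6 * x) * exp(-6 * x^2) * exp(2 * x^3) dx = exp(2*(x - 1)^3) + C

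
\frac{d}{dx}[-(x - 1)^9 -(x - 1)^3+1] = -9*x^8 + 72*x^7 - 252*x^6 + 504*x^5 - 630*x^4 + 504*x^3 - 255*x^2 + 78*x - 12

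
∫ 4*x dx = 2*x^2 + C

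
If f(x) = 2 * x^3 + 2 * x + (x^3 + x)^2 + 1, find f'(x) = 6*x^5 + 8*x^3 + 6*x^2 + 2*x + 2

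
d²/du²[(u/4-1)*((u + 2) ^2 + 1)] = 3*u/2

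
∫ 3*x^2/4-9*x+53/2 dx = x^3/4 - 9*x^2/2 + 53*x/2 + C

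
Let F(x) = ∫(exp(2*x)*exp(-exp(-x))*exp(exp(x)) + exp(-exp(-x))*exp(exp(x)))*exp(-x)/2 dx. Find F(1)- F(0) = -1/2 + exp(E - exp(-1))/2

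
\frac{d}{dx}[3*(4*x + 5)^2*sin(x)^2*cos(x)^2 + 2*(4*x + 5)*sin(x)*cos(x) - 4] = 24*x^2*sin(4*x) - 24*x*(1 - cos(2*x))^2 + 60*x*sin(4*x) - 40*x*cos(2*x) + 48*x - 30*(1 - cos(2*x))^2 + 4*sin(2*x) + 75*sin(4*x)/2 - 50*cos(2*x) + 60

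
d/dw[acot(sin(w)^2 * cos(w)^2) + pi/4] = -sin(4*w)/(2*(sin(w)^4*cos(w)^4 + 1))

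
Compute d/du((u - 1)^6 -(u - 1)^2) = 6*u^5 - 30*u^4 + 60*u^3 - 60*u^2 + 28*u - 4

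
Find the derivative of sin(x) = cos(x)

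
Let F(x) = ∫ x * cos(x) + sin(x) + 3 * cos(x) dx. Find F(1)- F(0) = 4*sin(1)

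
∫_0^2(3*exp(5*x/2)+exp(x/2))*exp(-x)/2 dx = E*(-exp(-2) + exp(2))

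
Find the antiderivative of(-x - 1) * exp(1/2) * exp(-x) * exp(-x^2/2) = exp(-x^2/2 - x + 1/2) + C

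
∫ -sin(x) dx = cos(x) + C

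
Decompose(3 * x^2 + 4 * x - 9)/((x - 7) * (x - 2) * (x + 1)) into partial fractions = -5/(12*(x + 1)) - 11/(15*(x - 2)) + 83/(20*(x - 7))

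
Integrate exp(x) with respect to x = exp(x) + C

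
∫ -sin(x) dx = cos(x) + C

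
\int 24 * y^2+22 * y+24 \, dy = 8*y^3 + 11*y^2 + 24*y + C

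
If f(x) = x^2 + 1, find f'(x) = 2*x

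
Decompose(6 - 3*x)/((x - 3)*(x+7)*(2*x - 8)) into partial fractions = 27/(220*(x + 7)) + 3/(20*(x - 3)) - 3/(11*(x - 4))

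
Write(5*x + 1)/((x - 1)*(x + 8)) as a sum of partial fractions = 13/(3*(x + 8)) + 2/(3*(x - 1))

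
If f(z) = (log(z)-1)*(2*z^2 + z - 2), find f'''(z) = (4*z^2 - z - 4)/z^3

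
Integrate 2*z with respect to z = z^2 + C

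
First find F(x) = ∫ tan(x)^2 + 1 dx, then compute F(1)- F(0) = tan(1)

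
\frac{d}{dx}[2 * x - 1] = 2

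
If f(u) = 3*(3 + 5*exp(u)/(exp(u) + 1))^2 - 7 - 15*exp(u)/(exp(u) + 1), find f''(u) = (-225*exp(3*u) + 300*exp(2*u) + 75*exp(u))/(exp(4*u) + 4*exp(3*u) + 6*exp(2*u) + 4*exp(u) + 1)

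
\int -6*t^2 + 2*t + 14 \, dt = -2*t^3 + t^2 + 14*t + C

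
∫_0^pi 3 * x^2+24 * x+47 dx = -64 - pi + (pi + 4)^3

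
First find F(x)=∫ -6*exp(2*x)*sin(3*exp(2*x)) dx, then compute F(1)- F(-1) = cos(3*exp(2)) - cos(3*exp(-2))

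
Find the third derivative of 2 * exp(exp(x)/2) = exp(x + exp(x)/2) + 3*exp(2*x + exp(x)/2)/2 + exp(3*x + exp(x)/2)/4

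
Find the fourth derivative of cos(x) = cos(x)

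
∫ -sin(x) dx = cos(x) + C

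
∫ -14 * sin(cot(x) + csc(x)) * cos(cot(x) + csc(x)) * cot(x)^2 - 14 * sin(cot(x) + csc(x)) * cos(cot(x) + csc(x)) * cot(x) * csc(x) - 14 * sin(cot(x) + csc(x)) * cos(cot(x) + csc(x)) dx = 7*sin(cot(x) + csc(x))^2 + C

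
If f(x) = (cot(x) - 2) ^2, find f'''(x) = -24*cot(x)^5 + 24*cot(x)^4 - 40*cot(x)^3 + 32*cot(x)^2 - 16*cot(x) + 8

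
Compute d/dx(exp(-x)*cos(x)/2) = (-sin(x) - cos(x))*exp(-x)/2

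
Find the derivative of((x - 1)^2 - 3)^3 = 6*x^5 - 30*x^4 + 24*x^3 + 48*x^2 - 24*x - 24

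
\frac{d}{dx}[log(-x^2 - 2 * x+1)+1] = (2*x + 2)/(x^2 + 2*x - 1)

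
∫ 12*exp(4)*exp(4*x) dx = 3*exp(4*x + 4) + C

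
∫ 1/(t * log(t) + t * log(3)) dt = log(log(3*t)) + C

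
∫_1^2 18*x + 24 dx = 51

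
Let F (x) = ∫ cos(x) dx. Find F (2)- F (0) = sin(2)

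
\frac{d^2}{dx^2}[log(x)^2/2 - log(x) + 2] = (2 - log(x))/x^2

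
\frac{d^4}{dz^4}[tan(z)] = 24*tan(z)^5 + 40*tan(z)^3 + 16*tan(z)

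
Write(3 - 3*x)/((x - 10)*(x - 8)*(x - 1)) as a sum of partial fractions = 3/(2*(x - 8)) - 3/(2*(x - 10))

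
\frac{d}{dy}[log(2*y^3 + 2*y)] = (3*y^2 + 1)/(y^3 + y)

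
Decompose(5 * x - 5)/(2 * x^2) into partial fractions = 5/(2*x) - 5/(2*x^2)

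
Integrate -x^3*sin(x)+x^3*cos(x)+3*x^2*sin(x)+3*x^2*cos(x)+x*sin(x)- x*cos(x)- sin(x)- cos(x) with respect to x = sqrt(2)*x*(x^2 - 1)*sin(x + pi/4) + C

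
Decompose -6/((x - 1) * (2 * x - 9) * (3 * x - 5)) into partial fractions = 27/(17*(3*x - 5)) - 24/(119*(2*x - 9)) - 3/(7*(x - 1))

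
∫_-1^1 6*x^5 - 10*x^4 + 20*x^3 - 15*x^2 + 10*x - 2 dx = -18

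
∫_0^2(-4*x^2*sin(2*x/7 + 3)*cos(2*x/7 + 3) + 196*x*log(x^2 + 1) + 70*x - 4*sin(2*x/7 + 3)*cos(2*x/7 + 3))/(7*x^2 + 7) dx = -cos(6)/2 + cos(50/7)/2 + 5*log(5) + 7*log(5)^2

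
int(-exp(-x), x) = exp(-x) + C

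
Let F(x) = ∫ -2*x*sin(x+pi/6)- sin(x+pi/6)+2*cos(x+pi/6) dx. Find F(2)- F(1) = 5*cos(pi/6 + 2) - 3*cos(pi/6 + 1)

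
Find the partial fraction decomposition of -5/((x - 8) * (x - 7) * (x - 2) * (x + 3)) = 1/(110*(x + 3)) - 1/(30*(x - 2)) + 1/(10*(x - 7)) - 5/(66*(x - 8))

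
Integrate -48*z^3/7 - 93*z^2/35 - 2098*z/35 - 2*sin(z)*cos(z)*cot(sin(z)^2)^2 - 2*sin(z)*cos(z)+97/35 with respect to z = -(3*z^2 + 2*z + 49)*(20*z^2 - 3*z + 25)/35 + cot(sin(z)^2) + C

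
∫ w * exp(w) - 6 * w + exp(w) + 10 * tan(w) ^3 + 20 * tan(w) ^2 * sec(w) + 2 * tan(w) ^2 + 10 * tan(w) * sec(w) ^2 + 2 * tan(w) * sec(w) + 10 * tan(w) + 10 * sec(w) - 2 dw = -3*w^2 + w*exp(w) - 4*w + 5*(tan(w) + sec(w))^2 + 2*tan(w) + 2*sec(w) + C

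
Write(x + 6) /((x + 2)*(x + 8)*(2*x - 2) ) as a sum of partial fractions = -1/(54*(x + 8)) - 1/(9*(x + 2)) + 7/(54*(x - 1))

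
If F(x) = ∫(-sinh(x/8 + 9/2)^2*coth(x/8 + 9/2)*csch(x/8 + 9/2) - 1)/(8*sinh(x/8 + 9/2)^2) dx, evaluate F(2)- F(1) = -coth(37/8) - csch(37/8) + csch(19/4) + coth(19/4)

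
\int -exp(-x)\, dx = exp(-x) + C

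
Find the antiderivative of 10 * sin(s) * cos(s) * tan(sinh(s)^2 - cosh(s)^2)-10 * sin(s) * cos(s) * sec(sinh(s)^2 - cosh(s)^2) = -(sin(1) + 1)*(5*sin(s)^2 - 4)/cos(1) + C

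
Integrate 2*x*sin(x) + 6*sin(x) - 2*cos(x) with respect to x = (-2*x - 6)*cos(x) + C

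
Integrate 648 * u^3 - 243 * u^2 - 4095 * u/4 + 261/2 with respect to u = 162*u^4 - 81*u^3 - 4095*u^2/8 + 261*u/2 + C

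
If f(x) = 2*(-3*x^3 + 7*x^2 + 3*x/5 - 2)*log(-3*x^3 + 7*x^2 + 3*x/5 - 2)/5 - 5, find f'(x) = -18*x^2*log(-3*x^3 + 7*x^2 + 3*x/5 - 2)/5 - 18*x^2/5 + 28*x*log(-3*x^3 + 7*x^2 + 3*x/5 - 2)/5 + 28*x/5 + 6*log(-3*x^3 + 7*x^2 + 3*x/5 - 2)/25 + 6/25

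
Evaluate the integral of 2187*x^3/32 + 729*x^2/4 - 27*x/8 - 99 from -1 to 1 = -153/2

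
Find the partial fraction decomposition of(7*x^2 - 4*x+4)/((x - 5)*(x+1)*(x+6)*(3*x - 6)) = -7/(33*(x + 6)) + 1/(18*(x + 1)) - 1/(9*(x - 2)) + 53/(198*(x - 5))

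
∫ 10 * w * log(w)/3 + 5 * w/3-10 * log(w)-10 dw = 5*w*(w - 6)*log(w)/3 + C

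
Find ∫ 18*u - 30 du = 9*u^2 - 30*u + C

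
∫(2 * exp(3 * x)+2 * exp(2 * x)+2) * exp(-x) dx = 2*(exp(x) + 2)*sinh(x) + C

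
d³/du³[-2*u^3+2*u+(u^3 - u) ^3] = 504*u^6 - 630*u^4 + 180*u^2 - 18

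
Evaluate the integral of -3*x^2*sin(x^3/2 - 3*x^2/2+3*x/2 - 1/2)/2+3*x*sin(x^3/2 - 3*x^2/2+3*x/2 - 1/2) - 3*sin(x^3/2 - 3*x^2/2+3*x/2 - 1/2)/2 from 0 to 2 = 0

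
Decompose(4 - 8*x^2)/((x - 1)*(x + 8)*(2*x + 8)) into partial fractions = -127/(18*(x + 8)) + 31/(10*(x + 4)) - 2/(45*(x - 1))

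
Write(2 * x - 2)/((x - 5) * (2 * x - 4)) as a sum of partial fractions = -1/(3*(x - 2)) + 4/(3*(x - 5))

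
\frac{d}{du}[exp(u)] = exp(u)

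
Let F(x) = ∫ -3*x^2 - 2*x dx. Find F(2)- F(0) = -12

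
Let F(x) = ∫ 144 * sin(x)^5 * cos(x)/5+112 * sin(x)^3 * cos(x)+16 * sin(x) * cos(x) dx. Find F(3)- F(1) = -28*sin(1)^4 - 8*sin(1)^2 - 24*sin(1)^6/5 + 24*sin(3)^6/5 + 28*sin(3)^4 + 8*sin(3)^2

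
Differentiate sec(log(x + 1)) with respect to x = tan(log(x + 1))*sec(log(x + 1))/(x + 1)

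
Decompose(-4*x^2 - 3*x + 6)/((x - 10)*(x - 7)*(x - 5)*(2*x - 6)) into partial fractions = 39/(112*(x - 3)) - 109/(40*(x - 5)) + 211/(48*(x - 7)) - 212/(105*(x - 10))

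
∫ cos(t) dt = sin(t) + C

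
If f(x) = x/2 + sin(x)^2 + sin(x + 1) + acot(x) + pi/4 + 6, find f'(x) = (2*x^2*sin(2*x) + 2*x^2*cos(x + 1) + x^2 + 2*sin(2*x) + 2*cos(x + 1) - 1)/(2*x^2 + 2)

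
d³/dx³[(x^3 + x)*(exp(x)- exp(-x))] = (x^3*exp(2*x) + x^3 + 9*x^2*exp(2*x) - 9*x^2 + 19*x*exp(2*x) + 19*x + 9*exp(2*x) - 9)*exp(-x)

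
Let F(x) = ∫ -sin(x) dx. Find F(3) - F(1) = cos(3) - cos(1)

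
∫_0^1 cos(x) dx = sin(1)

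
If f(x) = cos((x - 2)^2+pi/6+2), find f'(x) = 2*(2 - x)*sin(x^2 - 4*x + pi/6 + 6)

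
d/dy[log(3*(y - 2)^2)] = 2/(y - 2)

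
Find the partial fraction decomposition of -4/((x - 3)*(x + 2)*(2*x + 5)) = -16/(11*(2*x + 5)) + 4/(5*(x + 2)) - 4/(55*(x - 3))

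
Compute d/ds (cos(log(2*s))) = -sin(log(s) + log(2))/s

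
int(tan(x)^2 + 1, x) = tan(x) + C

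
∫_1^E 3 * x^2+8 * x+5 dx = -12 + (1 + E)^2*(2 + E)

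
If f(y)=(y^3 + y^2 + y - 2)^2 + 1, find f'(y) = 6*y^5 + 10*y^4 + 12*y^3 - 6*y^2 - 6*y - 4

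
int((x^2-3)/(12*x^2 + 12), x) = x/12 + acot(x)/3 + C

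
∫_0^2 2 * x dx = 4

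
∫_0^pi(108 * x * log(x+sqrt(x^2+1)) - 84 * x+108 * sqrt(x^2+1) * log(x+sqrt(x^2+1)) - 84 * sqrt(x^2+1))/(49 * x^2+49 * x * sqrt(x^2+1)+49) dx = -12*log(pi + sqrt(1 + pi^2))/7 + 54*log(pi + sqrt(1 + pi^2))^2/49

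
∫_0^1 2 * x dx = 1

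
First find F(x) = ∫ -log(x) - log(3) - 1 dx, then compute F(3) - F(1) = -5*log(3)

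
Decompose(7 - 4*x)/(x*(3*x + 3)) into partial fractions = -11/(3*(x + 1)) + 7/(3*x)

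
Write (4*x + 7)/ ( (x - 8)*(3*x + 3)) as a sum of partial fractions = -1/(9*(x + 1)) + 13/(9*(x - 8))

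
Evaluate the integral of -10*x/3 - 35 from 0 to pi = -35*pi - 5*pi^2/3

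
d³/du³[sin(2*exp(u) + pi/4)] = 2*(-4*exp(2*u)*cos(2*exp(u) + pi/4) - 6*exp(u)*sin(2*exp(u) + pi/4) + cos(2*exp(u) + pi/4))*exp(u)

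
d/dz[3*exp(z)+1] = 3*exp(z)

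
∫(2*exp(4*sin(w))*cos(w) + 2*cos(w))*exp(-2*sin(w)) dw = 2*sinh(2*sin(w)) + C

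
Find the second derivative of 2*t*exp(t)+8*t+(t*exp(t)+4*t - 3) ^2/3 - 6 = 4*t^2*exp(2*t)/3 + 8*t^2*exp(t)/3 + 8*t*exp(2*t)/3 + 32*t*exp(t)/3 + 2*exp(2*t)/3 + 16*exp(t)/3 + 32/3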